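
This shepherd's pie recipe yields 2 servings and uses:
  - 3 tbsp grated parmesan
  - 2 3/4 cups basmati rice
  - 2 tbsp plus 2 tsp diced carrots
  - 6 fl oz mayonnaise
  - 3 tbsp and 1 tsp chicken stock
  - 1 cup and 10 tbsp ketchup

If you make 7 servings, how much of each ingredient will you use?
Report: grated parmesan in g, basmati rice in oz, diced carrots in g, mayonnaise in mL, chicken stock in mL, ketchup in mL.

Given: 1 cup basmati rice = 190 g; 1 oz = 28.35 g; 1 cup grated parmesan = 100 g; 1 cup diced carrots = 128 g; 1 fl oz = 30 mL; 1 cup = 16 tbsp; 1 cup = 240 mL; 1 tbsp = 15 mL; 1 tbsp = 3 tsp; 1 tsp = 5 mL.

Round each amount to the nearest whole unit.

Scaling factor: 7/2 = 3.5.
grated parmesan: 3 tbsp × 7/2 ÷ 16 tbsp/cup × 100 g/cup ≈ 66 g
basmati rice: 2.75 cup × 7/2 × 190 g/cup ÷ 28.35 g/oz ≈ 65 oz
diced carrots: (2 tbsp + 2 tsp = 8/3 tbsp) × 7/2 ÷ 16 tbsp/cup × 128 g/cup ≈ 75 g
mayonnaise: 6 fl oz × 7/2 × 30 mL/fl oz = 630 mL
chicken stock: (3 tbsp + 1 tsp = 10/3 tbsp) × 7/2 × 15 mL/tbsp = 175 mL
ketchup: (1 cup + 10 tbsp = 1.625 cup) × 7/2 × 240 mL/cup = 1365 mL

grated parmesan: 66 g; basmati rice: 65 oz; diced carrots: 75 g; mayonnaise: 630 mL; chicken stock: 175 mL; ketchup: 1365 mL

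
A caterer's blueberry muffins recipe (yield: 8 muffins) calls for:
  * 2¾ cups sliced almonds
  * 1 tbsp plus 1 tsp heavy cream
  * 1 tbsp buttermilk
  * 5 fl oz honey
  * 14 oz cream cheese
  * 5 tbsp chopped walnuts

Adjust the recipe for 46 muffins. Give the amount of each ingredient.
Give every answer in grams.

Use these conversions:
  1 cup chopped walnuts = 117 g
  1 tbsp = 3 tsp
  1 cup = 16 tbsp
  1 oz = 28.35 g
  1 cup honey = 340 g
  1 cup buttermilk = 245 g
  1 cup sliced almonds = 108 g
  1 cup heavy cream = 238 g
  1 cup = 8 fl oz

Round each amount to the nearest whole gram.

sliced almonds: 1708 g; heavy cream: 114 g; buttermilk: 88 g; honey: 1222 g; cream cheese: 2282 g; chopped walnuts: 210 g

Scaling factor: 46/8 = 23/4 = 5.75.
sliced almonds: 2.75 cup × 23/4 × 108 g/cup ≈ 1708 g
heavy cream: (1 tbsp + 1 tsp = 4/3 tbsp) × 23/4 ÷ 16 tbsp/cup × 238 g/cup ≈ 114 g
buttermilk: 1 tbsp × 23/4 ÷ 16 tbsp/cup × 245 g/cup ≈ 88 g
honey: 5 fl oz × 23/4 ÷ 8 fl oz/cup × 340 g/cup ≈ 1222 g
cream cheese: 14 oz × 23/4 × 28.35 g/oz ≈ 2282 g
chopped walnuts: 5 tbsp × 23/4 ÷ 16 tbsp/cup × 117 g/cup ≈ 210 g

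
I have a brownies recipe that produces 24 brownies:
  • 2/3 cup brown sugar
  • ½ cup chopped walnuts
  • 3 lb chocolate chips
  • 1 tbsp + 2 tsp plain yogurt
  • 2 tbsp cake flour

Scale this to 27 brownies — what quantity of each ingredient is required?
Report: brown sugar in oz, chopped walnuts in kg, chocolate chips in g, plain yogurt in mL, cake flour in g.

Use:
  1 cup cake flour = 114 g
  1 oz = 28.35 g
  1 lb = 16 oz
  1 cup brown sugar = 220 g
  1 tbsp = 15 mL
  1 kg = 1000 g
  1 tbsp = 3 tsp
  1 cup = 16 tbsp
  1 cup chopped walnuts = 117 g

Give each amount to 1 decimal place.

brown sugar: 5.8 oz; chopped walnuts: 0.1 kg; chocolate chips: 1530.9 g; plain yogurt: 28.1 mL; cake flour: 16.0 g

Scaling factor: 27/24 = 9/8 = 1.125.
brown sugar: 2/3 cup × 9/8 × 220 g/cup ÷ 28.35 g/oz ≈ 5.8 oz
chopped walnuts: 0.5 cup × 9/8 × 117 g/cup ÷ 1000 g/kg ≈ 0.1 kg
chocolate chips: 3 lb × 9/8 × 16 oz/lb × 28.35 g/oz = 1530.9 g
plain yogurt: (1 tbsp + 2 tsp = 5/3 tbsp) × 9/8 × 15 mL/tbsp ≈ 28.1 mL
cake flour: 2 tbsp × 9/8 ÷ 16 tbsp/cup × 114 g/cup ≈ 16.0 g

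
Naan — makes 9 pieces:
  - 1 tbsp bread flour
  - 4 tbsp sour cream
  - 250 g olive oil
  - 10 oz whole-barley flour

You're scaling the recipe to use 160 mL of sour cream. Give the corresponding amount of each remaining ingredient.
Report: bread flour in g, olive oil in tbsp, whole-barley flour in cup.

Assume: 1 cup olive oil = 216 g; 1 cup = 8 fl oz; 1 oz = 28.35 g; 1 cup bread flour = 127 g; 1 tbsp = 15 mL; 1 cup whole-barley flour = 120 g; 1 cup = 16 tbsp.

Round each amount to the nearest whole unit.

The original recipe has 60 mL of sour cream, so the scaling factor is 160 ÷ 60 = 8/3.
bread flour: 1 tbsp × 8/3 ÷ 16 tbsp/cup × 127 g/cup ≈ 21 g
olive oil: 250 g × 8/3 ÷ 216 g/cup × 16 tbsp/cup ≈ 49 tbsp
whole-barley flour: 10 oz × 8/3 × 28.35 g/oz ÷ 120 g/cup ≈ 6 cup

bread flour: 21 g; olive oil: 49 tbsp; whole-barley flour: 6 cup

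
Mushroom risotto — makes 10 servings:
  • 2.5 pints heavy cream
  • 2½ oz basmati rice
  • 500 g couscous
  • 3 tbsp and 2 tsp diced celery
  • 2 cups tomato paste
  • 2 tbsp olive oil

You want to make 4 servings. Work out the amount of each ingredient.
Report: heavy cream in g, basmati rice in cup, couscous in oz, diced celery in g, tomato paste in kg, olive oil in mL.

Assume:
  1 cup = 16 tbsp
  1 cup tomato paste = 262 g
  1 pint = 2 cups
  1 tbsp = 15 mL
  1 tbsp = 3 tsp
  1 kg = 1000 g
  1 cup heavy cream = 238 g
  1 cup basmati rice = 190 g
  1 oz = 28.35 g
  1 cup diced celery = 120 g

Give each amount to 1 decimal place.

heavy cream: 476.0 g; basmati rice: 0.1 cup; couscous: 7.1 oz; diced celery: 11.0 g; tomato paste: 0.2 kg; olive oil: 12.0 mL

Scaling factor: 4/10 = 2/5 = 0.4.
heavy cream: 2.5 pint × 2/5 × 2 cup/pint × 238 g/cup = 476.0 g
basmati rice: 2.5 oz × 2/5 × 28.35 g/oz ÷ 190 g/cup ≈ 0.1 cup
couscous: 500 g × 2/5 ÷ 28.35 g/oz ≈ 7.1 oz
diced celery: (3 tbsp + 2 tsp = 11/3 tbsp) × 2/5 ÷ 16 tbsp/cup × 120 g/cup = 11.0 g
tomato paste: 2 cup × 2/5 × 262 g/cup ÷ 1000 g/kg ≈ 0.2 kg
olive oil: 2 tbsp × 2/5 × 15 mL/tbsp = 12.0 mL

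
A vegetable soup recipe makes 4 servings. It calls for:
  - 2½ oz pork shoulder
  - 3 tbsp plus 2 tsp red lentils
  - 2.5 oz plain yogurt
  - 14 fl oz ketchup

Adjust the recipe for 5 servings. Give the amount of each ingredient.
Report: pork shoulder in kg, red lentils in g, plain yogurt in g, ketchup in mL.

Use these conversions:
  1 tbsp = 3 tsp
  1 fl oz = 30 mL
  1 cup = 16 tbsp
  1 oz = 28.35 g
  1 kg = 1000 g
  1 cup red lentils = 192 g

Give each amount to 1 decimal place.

pork shoulder: 0.1 kg; red lentils: 55.0 g; plain yogurt: 88.6 g; ketchup: 525.0 mL

Scaling factor: 5/4 = 1.25.
pork shoulder: 2.5 oz × 5/4 × 28.35 g/oz ÷ 1000 g/kg ≈ 0.1 kg
red lentils: (3 tbsp + 2 tsp = 11/3 tbsp) × 5/4 ÷ 16 tbsp/cup × 192 g/cup = 55.0 g
plain yogurt: 2.5 oz × 5/4 × 28.35 g/oz ≈ 88.6 g
ketchup: 14 fl oz × 5/4 × 30 mL/fl oz = 525.0 mL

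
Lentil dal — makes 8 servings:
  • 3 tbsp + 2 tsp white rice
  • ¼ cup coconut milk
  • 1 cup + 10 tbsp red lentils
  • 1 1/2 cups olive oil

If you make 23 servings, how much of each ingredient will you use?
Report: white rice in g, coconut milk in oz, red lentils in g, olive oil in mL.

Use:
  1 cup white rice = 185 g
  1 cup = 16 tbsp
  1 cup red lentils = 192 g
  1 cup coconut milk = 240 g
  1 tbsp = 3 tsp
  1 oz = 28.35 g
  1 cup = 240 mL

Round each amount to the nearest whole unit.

Scaling factor: 23/8 = 2.875.
white rice: (3 tbsp + 2 tsp = 11/3 tbsp) × 23/8 ÷ 16 tbsp/cup × 185 g/cup ≈ 122 g
coconut milk: 0.25 cup × 23/8 × 240 g/cup ÷ 28.35 g/oz ≈ 6 oz
red lentils: (1 cup + 10 tbsp = 1.625 cup) × 23/8 × 192 g/cup = 897 g
olive oil: 1.5 cup × 23/8 × 240 mL/cup = 1035 mL

white rice: 122 g; coconut milk: 6 oz; red lentils: 897 g; olive oil: 1035 mL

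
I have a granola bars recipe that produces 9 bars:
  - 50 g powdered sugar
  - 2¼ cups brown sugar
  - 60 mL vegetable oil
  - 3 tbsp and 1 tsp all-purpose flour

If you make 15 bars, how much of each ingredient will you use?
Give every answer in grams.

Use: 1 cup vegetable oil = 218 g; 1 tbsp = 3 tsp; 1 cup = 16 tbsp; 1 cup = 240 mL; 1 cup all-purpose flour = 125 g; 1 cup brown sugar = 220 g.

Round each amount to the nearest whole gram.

Scaling factor: 15/9 = 5/3.
powdered sugar: 50 g × 5/3 ≈ 83 g
brown sugar: 2.25 cup × 5/3 × 220 g/cup = 825 g
vegetable oil: 60 mL × 5/3 ÷ 240 mL/cup × 218 g/cup ≈ 91 g
all-purpose flour: (3 tbsp + 1 tsp = 10/3 tbsp) × 5/3 ÷ 16 tbsp/cup × 125 g/cup ≈ 43 g

powdered sugar: 83 g; brown sugar: 825 g; vegetable oil: 91 g; all-purpose flour: 43 g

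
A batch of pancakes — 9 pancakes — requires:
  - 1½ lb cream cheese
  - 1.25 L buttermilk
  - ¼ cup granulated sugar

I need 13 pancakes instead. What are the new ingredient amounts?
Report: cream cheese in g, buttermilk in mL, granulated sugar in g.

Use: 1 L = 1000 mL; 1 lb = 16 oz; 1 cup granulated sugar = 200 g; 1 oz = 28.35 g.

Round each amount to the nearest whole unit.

cream cheese: 983 g; buttermilk: 1806 mL; granulated sugar: 72 g

Scaling factor: 13/9.
cream cheese: 1.5 lb × 13/9 × 16 oz/lb × 28.35 g/oz ≈ 983 g
buttermilk: 1.25 L × 13/9 × 1000 mL/L ≈ 1806 mL
granulated sugar: 0.25 cup × 13/9 × 200 g/cup ≈ 72 g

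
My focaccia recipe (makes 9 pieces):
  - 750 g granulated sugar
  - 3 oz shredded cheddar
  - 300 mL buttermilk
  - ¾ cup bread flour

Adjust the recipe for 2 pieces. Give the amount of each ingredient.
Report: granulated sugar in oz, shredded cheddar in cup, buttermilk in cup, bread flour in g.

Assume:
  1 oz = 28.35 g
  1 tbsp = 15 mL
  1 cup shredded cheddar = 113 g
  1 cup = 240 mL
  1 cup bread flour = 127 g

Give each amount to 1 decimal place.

granulated sugar: 5.9 oz; shredded cheddar: 0.2 cup; buttermilk: 0.3 cup; bread flour: 21.2 g

Scaling factor: 2/9.
granulated sugar: 750 g × 2/9 ÷ 28.35 g/oz ≈ 5.9 oz
shredded cheddar: 3 oz × 2/9 × 28.35 g/oz ÷ 113 g/cup ≈ 0.2 cup
buttermilk: 300 mL × 2/9 ÷ 240 mL/cup ≈ 0.3 cup
bread flour: 0.75 cup × 2/9 × 127 g/cup ≈ 21.2 g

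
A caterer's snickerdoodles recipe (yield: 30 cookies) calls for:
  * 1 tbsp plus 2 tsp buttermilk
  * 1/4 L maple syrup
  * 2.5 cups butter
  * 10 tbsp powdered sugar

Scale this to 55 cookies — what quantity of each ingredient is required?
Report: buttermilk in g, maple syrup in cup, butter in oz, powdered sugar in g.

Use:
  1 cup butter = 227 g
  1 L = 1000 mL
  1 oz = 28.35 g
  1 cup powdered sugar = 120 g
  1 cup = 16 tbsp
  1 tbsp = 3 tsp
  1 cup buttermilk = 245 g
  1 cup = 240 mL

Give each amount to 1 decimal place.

buttermilk: 46.8 g; maple syrup: 1.9 cup; butter: 36.7 oz; powdered sugar: 137.5 g

Scaling factor: 55/30 = 11/6.
buttermilk: (1 tbsp + 2 tsp = 5/3 tbsp) × 11/6 ÷ 16 tbsp/cup × 245 g/cup ≈ 46.8 g
maple syrup: 0.25 L × 11/6 × 1000 mL/L ÷ 240 mL/cup ≈ 1.9 cup
butter: 2.5 cup × 11/6 × 227 g/cup ÷ 28.35 g/oz ≈ 36.7 oz
powdered sugar: 10 tbsp × 11/6 ÷ 16 tbsp/cup × 120 g/cup = 137.5 g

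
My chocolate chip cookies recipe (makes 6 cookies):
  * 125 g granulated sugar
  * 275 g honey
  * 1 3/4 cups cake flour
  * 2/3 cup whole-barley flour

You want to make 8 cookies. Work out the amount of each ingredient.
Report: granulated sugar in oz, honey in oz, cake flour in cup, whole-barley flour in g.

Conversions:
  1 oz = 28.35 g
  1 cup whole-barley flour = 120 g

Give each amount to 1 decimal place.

Scaling factor: 8/6 = 4/3.
granulated sugar: 125 g × 4/3 ÷ 28.35 g/oz ≈ 5.9 oz
honey: 275 g × 4/3 ÷ 28.35 g/oz ≈ 12.9 oz
cake flour: 1.75 cup × 4/3 ≈ 2.3 cup
whole-barley flour: 2/3 cup × 4/3 × 120 g/cup ≈ 106.7 g

granulated sugar: 5.9 oz; honey: 12.9 oz; cake flour: 2.3 cup; whole-barley flour: 106.7 g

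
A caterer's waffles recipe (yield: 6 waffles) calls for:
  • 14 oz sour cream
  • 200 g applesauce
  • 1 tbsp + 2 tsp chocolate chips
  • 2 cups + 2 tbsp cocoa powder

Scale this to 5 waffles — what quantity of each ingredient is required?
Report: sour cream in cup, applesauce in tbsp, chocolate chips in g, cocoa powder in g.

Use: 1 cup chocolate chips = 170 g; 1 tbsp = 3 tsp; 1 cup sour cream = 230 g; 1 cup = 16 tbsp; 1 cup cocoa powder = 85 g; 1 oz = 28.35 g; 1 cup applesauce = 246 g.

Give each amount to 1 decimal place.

Scaling factor: 5/6.
sour cream: 14 oz × 5/6 × 28.35 g/oz ÷ 230 g/cup ≈ 1.4 cup
applesauce: 200 g × 5/6 ÷ 246 g/cup × 16 tbsp/cup ≈ 10.8 tbsp
chocolate chips: (1 tbsp + 2 tsp = 5/3 tbsp) × 5/6 ÷ 16 tbsp/cup × 170 g/cup ≈ 14.8 g
cocoa powder: (2 cup + 2 tbsp = 2.125 cup) × 5/6 × 85 g/cup ≈ 150.5 g

sour cream: 1.4 cup; applesauce: 10.8 tbsp; chocolate chips: 14.8 g; cocoa powder: 150.5 g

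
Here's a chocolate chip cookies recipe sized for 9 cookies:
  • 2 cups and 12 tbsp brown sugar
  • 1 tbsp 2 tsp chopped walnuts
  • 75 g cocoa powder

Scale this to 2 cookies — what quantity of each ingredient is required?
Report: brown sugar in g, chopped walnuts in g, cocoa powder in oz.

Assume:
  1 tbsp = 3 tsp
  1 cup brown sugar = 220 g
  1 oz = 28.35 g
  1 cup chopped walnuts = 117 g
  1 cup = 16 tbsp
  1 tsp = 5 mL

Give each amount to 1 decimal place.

Scaling factor: 2/9.
brown sugar: (2 cup + 12 tbsp = 2.75 cup) × 2/9 × 220 g/cup ≈ 134.4 g
chopped walnuts: (1 tbsp + 2 tsp = 5/3 tbsp) × 2/9 ÷ 16 tbsp/cup × 117 g/cup ≈ 2.7 g
cocoa powder: 75 g × 2/9 ÷ 28.35 g/oz ≈ 0.6 oz

brown sugar: 134.4 g; chopped walnuts: 2.7 g; cocoa powder: 0.6 oz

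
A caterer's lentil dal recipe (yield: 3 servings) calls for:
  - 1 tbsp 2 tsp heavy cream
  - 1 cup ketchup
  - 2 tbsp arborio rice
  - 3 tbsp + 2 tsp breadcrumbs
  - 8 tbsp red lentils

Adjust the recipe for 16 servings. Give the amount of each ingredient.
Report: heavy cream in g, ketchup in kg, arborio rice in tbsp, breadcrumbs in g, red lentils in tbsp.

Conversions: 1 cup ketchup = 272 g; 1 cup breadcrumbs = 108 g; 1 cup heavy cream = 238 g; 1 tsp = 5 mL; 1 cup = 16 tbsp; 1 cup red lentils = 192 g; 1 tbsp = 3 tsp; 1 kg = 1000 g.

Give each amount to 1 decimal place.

Scaling factor: 16/3.
heavy cream: (1 tbsp + 2 tsp = 5/3 tbsp) × 16/3 ÷ 16 tbsp/cup × 238 g/cup ≈ 132.2 g
ketchup: 1 cup × 16/3 × 272 g/cup ÷ 1000 g/kg ≈ 1.5 kg
arborio rice: 2 tbsp × 16/3 ≈ 10.7 tbsp
breadcrumbs: (3 tbsp + 2 tsp = 11/3 tbsp) × 16/3 ÷ 16 tbsp/cup × 108 g/cup = 132.0 g
red lentils: 8 tbsp × 16/3 ≈ 42.7 tbsp

heavy cream: 132.2 g; ketchup: 1.5 kg; arborio rice: 10.7 tbsp; breadcrumbs: 132.0 g; red lentils: 42.7 tbsp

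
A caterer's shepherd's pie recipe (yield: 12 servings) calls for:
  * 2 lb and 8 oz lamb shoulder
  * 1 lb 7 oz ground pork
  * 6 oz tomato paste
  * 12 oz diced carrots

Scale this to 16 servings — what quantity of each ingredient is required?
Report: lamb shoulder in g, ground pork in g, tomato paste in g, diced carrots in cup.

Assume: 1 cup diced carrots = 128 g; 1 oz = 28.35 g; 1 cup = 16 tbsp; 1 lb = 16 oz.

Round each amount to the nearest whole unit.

lamb shoulder: 1512 g; ground pork: 869 g; tomato paste: 227 g; diced carrots: 4 cup

Scaling factor: 16/12 = 4/3.
lamb shoulder: (2 lb + 8 oz = 2.5 lb) × 4/3 × 16 oz/lb × 28.35 g/oz = 1512 g
ground pork: (1 lb + 7 oz = 1.4375 lb) × 4/3 × 16 oz/lb × 28.35 g/oz ≈ 869 g
tomato paste: 6 oz × 4/3 × 28.35 g/oz ≈ 227 g
diced carrots: 12 oz × 4/3 × 28.35 g/oz ÷ 128 g/cup ≈ 4 cup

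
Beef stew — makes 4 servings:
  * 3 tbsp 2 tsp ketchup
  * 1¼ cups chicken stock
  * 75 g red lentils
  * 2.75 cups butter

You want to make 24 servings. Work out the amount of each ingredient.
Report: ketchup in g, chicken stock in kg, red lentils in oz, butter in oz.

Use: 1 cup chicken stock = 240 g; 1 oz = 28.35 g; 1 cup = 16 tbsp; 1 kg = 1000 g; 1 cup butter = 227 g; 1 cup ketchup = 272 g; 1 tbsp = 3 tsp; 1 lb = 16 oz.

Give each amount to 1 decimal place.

ketchup: 374.0 g; chicken stock: 1.8 kg; red lentils: 15.9 oz; butter: 132.1 oz

Scaling factor: 24/4 = 6.
ketchup: (3 tbsp + 2 tsp = 11/3 tbsp) × 6 ÷ 16 tbsp/cup × 272 g/cup = 374.0 g
chicken stock: 1.25 cup × 6 × 240 g/cup ÷ 1000 g/kg = 1.8 kg
red lentils: 75 g × 6 ÷ 28.35 g/oz ≈ 15.9 oz
butter: 2.75 cup × 6 × 227 g/cup ÷ 28.35 g/oz ≈ 132.1 oz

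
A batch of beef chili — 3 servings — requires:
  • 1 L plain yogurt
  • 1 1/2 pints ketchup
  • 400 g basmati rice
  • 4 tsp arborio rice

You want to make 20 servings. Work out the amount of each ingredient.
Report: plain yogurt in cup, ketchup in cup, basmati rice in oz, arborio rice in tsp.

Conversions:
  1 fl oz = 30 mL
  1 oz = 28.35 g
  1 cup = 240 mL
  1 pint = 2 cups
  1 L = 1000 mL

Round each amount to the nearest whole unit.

plain yogurt: 28 cup; ketchup: 20 cup; basmati rice: 94 oz; arborio rice: 27 tsp

Scaling factor: 20/3.
plain yogurt: 1 L × 20/3 × 1000 mL/L ÷ 240 mL/cup ≈ 28 cup
ketchup: 1.5 pint × 20/3 × 2 cup/pint = 20 cup
basmati rice: 400 g × 20/3 ÷ 28.35 g/oz ≈ 94 oz
arborio rice: 4 tsp × 20/3 ≈ 27 tsp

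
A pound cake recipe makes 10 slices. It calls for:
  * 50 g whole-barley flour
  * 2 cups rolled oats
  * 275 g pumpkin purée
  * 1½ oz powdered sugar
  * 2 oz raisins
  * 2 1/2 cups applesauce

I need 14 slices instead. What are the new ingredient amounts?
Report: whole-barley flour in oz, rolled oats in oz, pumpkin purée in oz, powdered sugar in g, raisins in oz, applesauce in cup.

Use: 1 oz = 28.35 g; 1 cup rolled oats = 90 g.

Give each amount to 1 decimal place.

whole-barley flour: 2.5 oz; rolled oats: 8.9 oz; pumpkin purée: 13.6 oz; powdered sugar: 59.5 g; raisins: 2.8 oz; applesauce: 3.5 cup

Scaling factor: 14/10 = 7/5 = 1.4.
whole-barley flour: 50 g × 7/5 ÷ 28.35 g/oz ≈ 2.5 oz
rolled oats: 2 cup × 7/5 × 90 g/cup ÷ 28.35 g/oz ≈ 8.9 oz
pumpkin purée: 275 g × 7/5 ÷ 28.35 g/oz ≈ 13.6 oz
powdered sugar: 1.5 oz × 7/5 × 28.35 g/oz ≈ 59.5 g
raisins: 2 oz × 7/5 = 2.8 oz
applesauce: 2.5 cup × 7/5 = 3.5 cup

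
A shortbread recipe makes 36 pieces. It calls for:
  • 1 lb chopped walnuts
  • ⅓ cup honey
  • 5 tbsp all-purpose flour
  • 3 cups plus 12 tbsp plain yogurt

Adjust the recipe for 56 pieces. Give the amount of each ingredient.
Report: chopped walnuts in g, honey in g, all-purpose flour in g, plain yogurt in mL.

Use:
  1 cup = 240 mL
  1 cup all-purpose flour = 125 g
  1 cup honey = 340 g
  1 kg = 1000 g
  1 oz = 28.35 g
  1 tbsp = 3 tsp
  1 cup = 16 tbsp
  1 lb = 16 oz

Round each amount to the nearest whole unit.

chopped walnuts: 706 g; honey: 176 g; all-purpose flour: 61 g; plain yogurt: 1400 mL

Scaling factor: 56/36 = 14/9.
chopped walnuts: 1 lb × 14/9 × 16 oz/lb × 28.35 g/oz ≈ 706 g
honey: 1/3 cup × 14/9 × 340 g/cup ≈ 176 g
all-purpose flour: 5 tbsp × 14/9 ÷ 16 tbsp/cup × 125 g/cup ≈ 61 g
plain yogurt: (3 cup + 12 tbsp = 3.75 cup) × 14/9 × 240 mL/cup = 1400 mL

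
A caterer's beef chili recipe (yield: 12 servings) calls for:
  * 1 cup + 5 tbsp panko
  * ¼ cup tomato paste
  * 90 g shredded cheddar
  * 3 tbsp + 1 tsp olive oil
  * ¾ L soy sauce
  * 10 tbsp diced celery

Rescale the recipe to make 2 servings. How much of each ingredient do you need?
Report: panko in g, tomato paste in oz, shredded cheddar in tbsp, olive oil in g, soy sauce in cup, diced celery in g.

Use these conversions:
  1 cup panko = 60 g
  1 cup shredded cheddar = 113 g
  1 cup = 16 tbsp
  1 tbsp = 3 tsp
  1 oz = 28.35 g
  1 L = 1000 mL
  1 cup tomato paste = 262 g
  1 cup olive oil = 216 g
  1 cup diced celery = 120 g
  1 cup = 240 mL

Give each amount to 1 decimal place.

Scaling factor: 2/12 = 1/6.
panko: (1 cup + 5 tbsp = 1.3125 cup) × 1/6 × 60 g/cup ≈ 13.1 g
tomato paste: 0.25 cup × 1/6 × 262 g/cup ÷ 28.35 g/oz ≈ 0.4 oz
shredded cheddar: 90 g × 1/6 ÷ 113 g/cup × 16 tbsp/cup ≈ 2.1 tbsp
olive oil: (3 tbsp + 1 tsp = 10/3 tbsp) × 1/6 ÷ 16 tbsp/cup × 216 g/cup = 7.5 g
soy sauce: 0.75 L × 1/6 × 1000 mL/L ÷ 240 mL/cup ≈ 0.5 cup
diced celery: 10 tbsp × 1/6 ÷ 16 tbsp/cup × 120 g/cup = 12.5 g

panko: 13.1 g; tomato paste: 0.4 oz; shredded cheddar: 2.1 tbsp; olive oil: 7.5 g; soy sauce: 0.5 cup; diced celery: 12.5 g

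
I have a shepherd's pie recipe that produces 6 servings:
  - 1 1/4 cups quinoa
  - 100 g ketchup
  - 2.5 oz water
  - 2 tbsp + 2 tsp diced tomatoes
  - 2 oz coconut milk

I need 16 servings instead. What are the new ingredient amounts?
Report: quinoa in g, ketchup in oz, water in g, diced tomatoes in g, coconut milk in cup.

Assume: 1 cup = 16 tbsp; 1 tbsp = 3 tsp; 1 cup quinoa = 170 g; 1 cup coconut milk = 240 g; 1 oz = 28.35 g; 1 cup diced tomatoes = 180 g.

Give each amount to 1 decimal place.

quinoa: 566.7 g; ketchup: 9.4 oz; water: 189.0 g; diced tomatoes: 80.0 g; coconut milk: 0.6 cup

Scaling factor: 16/6 = 8/3.
quinoa: 1.25 cup × 8/3 × 170 g/cup ≈ 566.7 g
ketchup: 100 g × 8/3 ÷ 28.35 g/oz ≈ 9.4 oz
water: 2.5 oz × 8/3 × 28.35 g/oz = 189.0 g
diced tomatoes: (2 tbsp + 2 tsp = 8/3 tbsp) × 8/3 ÷ 16 tbsp/cup × 180 g/cup = 80.0 g
coconut milk: 2 oz × 8/3 × 28.35 g/oz ÷ 240 g/cup ≈ 0.6 cup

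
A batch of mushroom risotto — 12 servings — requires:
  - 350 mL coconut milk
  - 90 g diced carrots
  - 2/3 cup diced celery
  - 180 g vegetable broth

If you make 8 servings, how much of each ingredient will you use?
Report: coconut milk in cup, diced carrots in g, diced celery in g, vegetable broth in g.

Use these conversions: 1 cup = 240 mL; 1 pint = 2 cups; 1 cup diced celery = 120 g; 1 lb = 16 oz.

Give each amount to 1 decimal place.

coconut milk: 1.0 cup; diced carrots: 60.0 g; diced celery: 53.3 g; vegetable broth: 120.0 g

Scaling factor: 8/12 = 2/3.
coconut milk: 350 mL × 2/3 ÷ 240 mL/cup ≈ 1.0 cup
diced carrots: 90 g × 2/3 = 60.0 g
diced celery: 2/3 cup × 2/3 × 120 g/cup ≈ 53.3 g
vegetable broth: 180 g × 2/3 = 120.0 g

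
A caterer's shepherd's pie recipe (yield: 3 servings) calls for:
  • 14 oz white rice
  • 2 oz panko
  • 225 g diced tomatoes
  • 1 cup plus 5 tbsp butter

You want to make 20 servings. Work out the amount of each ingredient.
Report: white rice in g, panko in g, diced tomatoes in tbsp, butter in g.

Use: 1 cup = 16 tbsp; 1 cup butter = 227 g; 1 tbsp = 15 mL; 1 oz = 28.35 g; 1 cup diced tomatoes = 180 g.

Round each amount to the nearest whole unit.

white rice: 2646 g; panko: 378 g; diced tomatoes: 133 tbsp; butter: 1986 g

Scaling factor: 20/3.
white rice: 14 oz × 20/3 × 28.35 g/oz = 2646 g
panko: 2 oz × 20/3 × 28.35 g/oz = 378 g
diced tomatoes: 225 g × 20/3 ÷ 180 g/cup × 16 tbsp/cup ≈ 133 tbsp
butter: (1 cup + 5 tbsp = 1.3125 cup) × 20/3 × 227 g/cup ≈ 1986 g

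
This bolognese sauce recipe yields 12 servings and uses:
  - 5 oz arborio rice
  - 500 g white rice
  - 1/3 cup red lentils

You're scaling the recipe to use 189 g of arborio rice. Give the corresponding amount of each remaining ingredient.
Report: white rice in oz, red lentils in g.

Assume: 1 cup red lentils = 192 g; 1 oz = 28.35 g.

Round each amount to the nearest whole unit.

white rice: 24 oz; red lentils: 85 g

The original recipe has 141.75 g of arborio rice, so the scaling factor is 189 ÷ 141.75 = 4/3.
white rice: 500 g × 4/3 ÷ 28.35 g/oz ≈ 24 oz
red lentils: 1/3 cup × 4/3 × 192 g/cup ≈ 85 g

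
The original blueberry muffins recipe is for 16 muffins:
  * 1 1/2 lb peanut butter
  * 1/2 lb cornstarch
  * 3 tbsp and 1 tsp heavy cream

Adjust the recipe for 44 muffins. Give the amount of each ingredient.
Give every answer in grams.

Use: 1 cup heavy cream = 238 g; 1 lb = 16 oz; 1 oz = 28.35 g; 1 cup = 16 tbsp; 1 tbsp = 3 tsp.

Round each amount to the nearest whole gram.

Scaling factor: 44/16 = 11/4 = 2.75.
peanut butter: 1.5 lb × 11/4 × 16 oz/lb × 28.35 g/oz ≈ 1871 g
cornstarch: 0.5 lb × 11/4 × 16 oz/lb × 28.35 g/oz ≈ 624 g
heavy cream: (3 tbsp + 1 tsp = 10/3 tbsp) × 11/4 ÷ 16 tbsp/cup × 238 g/cup ≈ 136 g

peanut butter: 1871 g; cornstarch: 624 g; heavy cream: 136 g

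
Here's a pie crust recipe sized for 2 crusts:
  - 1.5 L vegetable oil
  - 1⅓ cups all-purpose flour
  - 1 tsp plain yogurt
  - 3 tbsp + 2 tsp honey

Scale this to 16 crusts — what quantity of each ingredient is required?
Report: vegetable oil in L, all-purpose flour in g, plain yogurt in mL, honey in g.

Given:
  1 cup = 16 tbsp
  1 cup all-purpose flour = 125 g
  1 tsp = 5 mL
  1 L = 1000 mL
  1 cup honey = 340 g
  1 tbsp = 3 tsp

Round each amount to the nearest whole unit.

vegetable oil: 12 L; all-purpose flour: 1333 g; plain yogurt: 40 mL; honey: 623 g

Scaling factor: 16/2 = 8.
vegetable oil: 1.5 L × 8 = 12 L
all-purpose flour: 4/3 cup × 8 × 125 g/cup ≈ 1333 g
plain yogurt: 1 tsp × 8 × 5 mL/tsp = 40 mL
honey: (3 tbsp + 2 tsp = 11/3 tbsp) × 8 ÷ 16 tbsp/cup × 340 g/cup ≈ 623 g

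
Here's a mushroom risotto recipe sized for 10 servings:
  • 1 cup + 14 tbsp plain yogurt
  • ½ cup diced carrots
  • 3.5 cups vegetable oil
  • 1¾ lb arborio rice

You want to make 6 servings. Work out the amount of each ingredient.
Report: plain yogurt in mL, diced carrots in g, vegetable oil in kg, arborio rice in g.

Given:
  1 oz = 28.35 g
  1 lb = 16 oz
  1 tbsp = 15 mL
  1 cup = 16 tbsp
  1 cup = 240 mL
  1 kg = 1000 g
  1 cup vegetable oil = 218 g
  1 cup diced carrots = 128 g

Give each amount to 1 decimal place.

plain yogurt: 270.0 mL; diced carrots: 38.4 g; vegetable oil: 0.5 kg; arborio rice: 476.3 g

Scaling factor: 6/10 = 3/5 = 0.6.
plain yogurt: (1 cup + 14 tbsp = 1.875 cup) × 3/5 × 240 mL/cup = 270.0 mL
diced carrots: 0.5 cup × 3/5 × 128 g/cup = 38.4 g
vegetable oil: 3.5 cup × 3/5 × 218 g/cup ÷ 1000 g/kg ≈ 0.5 kg
arborio rice: 1.75 lb × 3/5 × 16 oz/lb × 28.35 g/oz ≈ 476.3 g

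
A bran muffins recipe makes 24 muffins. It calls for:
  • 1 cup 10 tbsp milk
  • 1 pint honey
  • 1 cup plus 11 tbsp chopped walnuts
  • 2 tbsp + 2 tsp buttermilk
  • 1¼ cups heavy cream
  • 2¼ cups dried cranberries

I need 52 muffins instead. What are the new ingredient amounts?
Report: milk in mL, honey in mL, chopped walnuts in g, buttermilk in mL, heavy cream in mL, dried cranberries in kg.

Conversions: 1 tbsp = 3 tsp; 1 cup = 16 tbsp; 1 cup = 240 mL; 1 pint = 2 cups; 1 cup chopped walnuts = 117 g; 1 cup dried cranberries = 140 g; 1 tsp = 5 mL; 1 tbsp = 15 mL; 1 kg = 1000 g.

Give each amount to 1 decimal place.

milk: 845.0 mL; honey: 1040.0 mL; chopped walnuts: 427.8 g; buttermilk: 86.7 mL; heavy cream: 650.0 mL; dried cranberries: 0.7 kg

Scaling factor: 52/24 = 13/6.
milk: (1 cup + 10 tbsp = 1.625 cup) × 13/6 × 240 mL/cup = 845.0 mL
honey: 1 pint × 13/6 × 2 cup/pint × 240 mL/cup = 1040.0 mL
chopped walnuts: (1 cup + 11 tbsp = 1.6875 cup) × 13/6 × 117 g/cup ≈ 427.8 g
buttermilk: (2 tbsp + 2 tsp = 8/3 tbsp) × 13/6 × 15 mL/tbsp ≈ 86.7 mL
heavy cream: 1.25 cup × 13/6 × 240 mL/cup = 650.0 mL
dried cranberries: 2.25 cup × 13/6 × 140 g/cup ÷ 1000 g/kg ≈ 0.7 kg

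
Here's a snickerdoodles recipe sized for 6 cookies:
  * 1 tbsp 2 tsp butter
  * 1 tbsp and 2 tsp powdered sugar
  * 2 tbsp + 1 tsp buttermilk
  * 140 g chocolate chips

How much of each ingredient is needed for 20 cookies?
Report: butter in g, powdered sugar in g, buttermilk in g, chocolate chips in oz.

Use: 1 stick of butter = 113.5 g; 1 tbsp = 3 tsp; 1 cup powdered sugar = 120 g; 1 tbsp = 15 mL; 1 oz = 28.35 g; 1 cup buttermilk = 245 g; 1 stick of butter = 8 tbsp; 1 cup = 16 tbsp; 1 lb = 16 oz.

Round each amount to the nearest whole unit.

Scaling factor: 20/6 = 10/3.
butter: (1 tbsp + 2 tsp = 5/3 tbsp) × 10/3 ÷ 8 tbsp/stick × 113.5 g/stick ≈ 79 g
powdered sugar: (1 tbsp + 2 tsp = 5/3 tbsp) × 10/3 ÷ 16 tbsp/cup × 120 g/cup ≈ 42 g
buttermilk: (2 tbsp + 1 tsp = 7/3 tbsp) × 10/3 ÷ 16 tbsp/cup × 245 g/cup ≈ 119 g
chocolate chips: 140 g × 10/3 ÷ 28.35 g/oz ≈ 16 oz

butter: 79 g; powdered sugar: 42 g; buttermilk: 119 g; chocolate chips: 16 oz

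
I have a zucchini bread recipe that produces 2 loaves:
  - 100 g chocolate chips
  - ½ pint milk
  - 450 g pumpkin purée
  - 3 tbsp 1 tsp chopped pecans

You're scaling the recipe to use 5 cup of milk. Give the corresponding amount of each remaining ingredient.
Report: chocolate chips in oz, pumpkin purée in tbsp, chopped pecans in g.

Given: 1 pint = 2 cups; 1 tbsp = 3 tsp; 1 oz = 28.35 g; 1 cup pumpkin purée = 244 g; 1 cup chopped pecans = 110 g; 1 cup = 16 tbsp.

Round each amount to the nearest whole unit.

chocolate chips: 18 oz; pumpkin purée: 148 tbsp; chopped pecans: 115 g

The original recipe has 1 cup of milk, so the scaling factor is 5 ÷ 1 = 5.
chocolate chips: 100 g × 5 ÷ 28.35 g/oz ≈ 18 oz
pumpkin purée: 450 g × 5 ÷ 244 g/cup × 16 tbsp/cup ≈ 148 tbsp
chopped pecans: (3 tbsp + 1 tsp = 10/3 tbsp) × 5 ÷ 16 tbsp/cup × 110 g/cup ≈ 115 g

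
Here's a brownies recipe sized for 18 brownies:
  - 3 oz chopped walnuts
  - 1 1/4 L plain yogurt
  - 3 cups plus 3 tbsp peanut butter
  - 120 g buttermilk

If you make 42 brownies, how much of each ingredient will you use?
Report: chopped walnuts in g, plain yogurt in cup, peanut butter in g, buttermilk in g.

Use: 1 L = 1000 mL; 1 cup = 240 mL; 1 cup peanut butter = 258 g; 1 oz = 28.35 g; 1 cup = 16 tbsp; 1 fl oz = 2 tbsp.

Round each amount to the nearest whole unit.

chopped walnuts: 198 g; plain yogurt: 12 cup; peanut butter: 1919 g; buttermilk: 280 g

Scaling factor: 42/18 = 7/3.
chopped walnuts: 3 oz × 7/3 × 28.35 g/oz ≈ 198 g
plain yogurt: 1.25 L × 7/3 × 1000 mL/L ÷ 240 mL/cup ≈ 12 cup
peanut butter: (3 cup + 3 tbsp = 3.1875 cup) × 7/3 × 258 g/cup ≈ 1919 g
buttermilk: 120 g × 7/3 = 280 g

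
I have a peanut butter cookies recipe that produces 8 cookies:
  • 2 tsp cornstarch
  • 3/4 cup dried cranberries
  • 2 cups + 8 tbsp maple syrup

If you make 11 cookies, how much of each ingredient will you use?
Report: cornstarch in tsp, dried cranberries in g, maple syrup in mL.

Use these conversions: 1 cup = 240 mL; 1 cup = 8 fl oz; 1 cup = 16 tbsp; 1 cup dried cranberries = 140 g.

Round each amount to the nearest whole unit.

cornstarch: 3 tsp; dried cranberries: 144 g; maple syrup: 825 mL

Scaling factor: 11/8 = 1.375.
cornstarch: 2 tsp × 11/8 ≈ 3 tsp
dried cranberries: 0.75 cup × 11/8 × 140 g/cup ≈ 144 g
maple syrup: (2 cup + 8 tbsp = 2.5 cup) × 11/8 × 240 mL/cup = 825 mL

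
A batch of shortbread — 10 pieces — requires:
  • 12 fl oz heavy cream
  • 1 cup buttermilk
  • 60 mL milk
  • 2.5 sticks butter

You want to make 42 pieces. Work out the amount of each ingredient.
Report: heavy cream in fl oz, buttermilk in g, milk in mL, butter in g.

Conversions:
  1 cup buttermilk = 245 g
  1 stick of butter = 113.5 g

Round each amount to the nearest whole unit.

Scaling factor: 42/10 = 21/5 = 4.2.
heavy cream: 12 fl oz × 21/5 ≈ 50 fl oz
buttermilk: 1 cup × 21/5 × 245 g/cup = 1029 g
milk: 60 mL × 21/5 = 252 mL
butter: 2.5 stick × 21/5 × 113.5 g/stick ≈ 1192 g

heavy cream: 50 fl oz; buttermilk: 1029 g; milk: 252 mL; butter: 1192 g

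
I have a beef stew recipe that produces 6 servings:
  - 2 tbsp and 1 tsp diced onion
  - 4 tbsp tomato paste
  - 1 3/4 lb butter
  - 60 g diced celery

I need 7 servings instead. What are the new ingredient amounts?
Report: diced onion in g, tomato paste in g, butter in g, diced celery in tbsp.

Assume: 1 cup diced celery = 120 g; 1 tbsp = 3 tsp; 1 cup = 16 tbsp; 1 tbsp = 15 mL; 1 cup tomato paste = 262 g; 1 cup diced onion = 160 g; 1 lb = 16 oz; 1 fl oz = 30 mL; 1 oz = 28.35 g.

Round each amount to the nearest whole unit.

Scaling factor: 7/6.
diced onion: (2 tbsp + 1 tsp = 7/3 tbsp) × 7/6 ÷ 16 tbsp/cup × 160 g/cup ≈ 27 g
tomato paste: 4 tbsp × 7/6 ÷ 16 tbsp/cup × 262 g/cup ≈ 76 g
butter: 1.75 lb × 7/6 × 16 oz/lb × 28.35 g/oz ≈ 926 g
diced celery: 60 g × 7/6 ÷ 120 g/cup × 16 tbsp/cup ≈ 9 tbsp

diced onion: 27 g; tomato paste: 76 g; butter: 926 g; diced celery: 9 tbsp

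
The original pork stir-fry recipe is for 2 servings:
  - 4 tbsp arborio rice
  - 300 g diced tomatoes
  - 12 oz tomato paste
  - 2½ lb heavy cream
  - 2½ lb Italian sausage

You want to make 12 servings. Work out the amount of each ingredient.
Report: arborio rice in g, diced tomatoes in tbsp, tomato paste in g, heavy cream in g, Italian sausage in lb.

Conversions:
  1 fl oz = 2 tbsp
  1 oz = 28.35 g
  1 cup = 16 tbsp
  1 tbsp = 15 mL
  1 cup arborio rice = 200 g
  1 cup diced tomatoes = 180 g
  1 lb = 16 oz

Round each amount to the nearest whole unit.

Scaling factor: 12/2 = 6.
arborio rice: 4 tbsp × 6 ÷ 16 tbsp/cup × 200 g/cup = 300 g
diced tomatoes: 300 g × 6 ÷ 180 g/cup × 16 tbsp/cup = 160 tbsp
tomato paste: 12 oz × 6 × 28.35 g/oz ≈ 2041 g
heavy cream: 2.5 lb × 6 × 16 oz/lb × 28.35 g/oz = 6804 g
Italian sausage: 2.5 lb × 6 = 15 lb

arborio rice: 300 g; diced tomatoes: 160 tbsp; tomato paste: 2041 g; heavy cream: 6804 g; Italian sausage: 15 lb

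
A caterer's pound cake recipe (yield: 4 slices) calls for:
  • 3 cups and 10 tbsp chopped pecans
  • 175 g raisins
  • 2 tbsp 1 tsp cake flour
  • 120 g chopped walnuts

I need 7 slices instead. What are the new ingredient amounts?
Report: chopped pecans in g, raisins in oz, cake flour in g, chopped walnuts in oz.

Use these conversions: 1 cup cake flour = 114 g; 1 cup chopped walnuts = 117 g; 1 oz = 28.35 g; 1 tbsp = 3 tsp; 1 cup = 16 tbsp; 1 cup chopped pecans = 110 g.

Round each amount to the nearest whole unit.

Scaling factor: 7/4 = 1.75.
chopped pecans: (3 cup + 10 tbsp = 3.625 cup) × 7/4 × 110 g/cup ≈ 698 g
raisins: 175 g × 7/4 ÷ 28.35 g/oz ≈ 11 oz
cake flour: (2 tbsp + 1 tsp = 7/3 tbsp) × 7/4 ÷ 16 tbsp/cup × 114 g/cup ≈ 29 g
chopped walnuts: 120 g × 7/4 ÷ 28.35 g/oz ≈ 7 oz

chopped pecans: 698 g; raisins: 11 oz; cake flour: 29 g; chopped walnuts: 7 oz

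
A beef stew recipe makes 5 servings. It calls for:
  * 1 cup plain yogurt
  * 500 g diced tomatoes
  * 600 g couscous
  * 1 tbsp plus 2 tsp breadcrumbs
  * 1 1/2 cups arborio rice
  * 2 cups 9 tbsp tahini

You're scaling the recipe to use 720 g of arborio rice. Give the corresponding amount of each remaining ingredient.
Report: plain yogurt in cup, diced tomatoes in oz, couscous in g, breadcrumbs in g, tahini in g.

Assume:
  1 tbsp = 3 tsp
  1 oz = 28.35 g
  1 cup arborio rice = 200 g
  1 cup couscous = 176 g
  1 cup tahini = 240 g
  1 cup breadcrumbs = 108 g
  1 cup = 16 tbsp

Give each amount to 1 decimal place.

plain yogurt: 2.4 cup; diced tomatoes: 42.3 oz; couscous: 1440.0 g; breadcrumbs: 27.0 g; tahini: 1476.0 g

The original recipe has 300 g of arborio rice, so the scaling factor is 720 ÷ 300 = 12/5 = 2.4.
plain yogurt: 1 cup × 12/5 = 2.4 cup
diced tomatoes: 500 g × 12/5 ÷ 28.35 g/oz ≈ 42.3 oz
couscous: 600 g × 12/5 = 1440.0 g
breadcrumbs: (1 tbsp + 2 tsp = 5/3 tbsp) × 12/5 ÷ 16 tbsp/cup × 108 g/cup = 27.0 g
tahini: (2 cup + 9 tbsp = 2.5625 cup) × 12/5 × 240 g/cup = 1476.0 g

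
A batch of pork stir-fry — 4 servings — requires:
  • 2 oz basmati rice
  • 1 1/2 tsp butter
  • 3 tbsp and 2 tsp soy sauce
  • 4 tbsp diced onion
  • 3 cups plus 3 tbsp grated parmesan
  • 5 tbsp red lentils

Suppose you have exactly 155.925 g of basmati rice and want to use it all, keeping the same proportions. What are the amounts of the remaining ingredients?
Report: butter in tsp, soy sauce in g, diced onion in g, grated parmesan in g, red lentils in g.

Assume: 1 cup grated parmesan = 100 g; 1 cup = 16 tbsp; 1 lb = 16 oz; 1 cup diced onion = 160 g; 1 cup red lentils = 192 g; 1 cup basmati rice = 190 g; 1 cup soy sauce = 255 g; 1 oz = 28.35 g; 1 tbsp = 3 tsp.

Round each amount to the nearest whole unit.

The original recipe has 56.7 g of basmati rice, so the scaling factor is 155.925 ÷ 56.7 = 11/4 = 2.75.
butter: 1.5 tsp × 11/4 ≈ 4 tsp
soy sauce: (3 tbsp + 2 tsp = 11/3 tbsp) × 11/4 ÷ 16 tbsp/cup × 255 g/cup ≈ 161 g
diced onion: 4 tbsp × 11/4 ÷ 16 tbsp/cup × 160 g/cup = 110 g
grated parmesan: (3 cup + 3 tbsp = 3.1875 cup) × 11/4 × 100 g/cup ≈ 877 g
red lentils: 5 tbsp × 11/4 ÷ 16 tbsp/cup × 192 g/cup = 165 g

butter: 4 tsp; soy sauce: 161 g; diced onion: 110 g; grated parmesan: 877 g; red lentils: 165 g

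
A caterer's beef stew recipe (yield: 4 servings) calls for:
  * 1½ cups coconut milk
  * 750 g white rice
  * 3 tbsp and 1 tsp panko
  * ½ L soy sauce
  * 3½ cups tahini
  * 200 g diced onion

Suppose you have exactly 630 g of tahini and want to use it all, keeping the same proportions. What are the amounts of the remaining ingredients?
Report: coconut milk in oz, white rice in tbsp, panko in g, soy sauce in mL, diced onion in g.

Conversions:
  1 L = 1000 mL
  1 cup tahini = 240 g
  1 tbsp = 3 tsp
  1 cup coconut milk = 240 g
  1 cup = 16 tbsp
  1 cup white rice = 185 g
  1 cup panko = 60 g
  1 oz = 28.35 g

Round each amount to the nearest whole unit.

coconut milk: 10 oz; white rice: 49 tbsp; panko: 9 g; soy sauce: 375 mL; diced onion: 150 g

The original recipe has 840 g of tahini, so the scaling factor is 630 ÷ 840 = 3/4 = 0.75.
coconut milk: 1.5 cup × 3/4 × 240 g/cup ÷ 28.35 g/oz ≈ 10 oz
white rice: 750 g × 3/4 ÷ 185 g/cup × 16 tbsp/cup ≈ 49 tbsp
panko: (3 tbsp + 1 tsp = 10/3 tbsp) × 3/4 ÷ 16 tbsp/cup × 60 g/cup ≈ 9 g
soy sauce: 0.5 L × 3/4 × 1000 mL/L = 375 mL
diced onion: 200 g × 3/4 = 150 g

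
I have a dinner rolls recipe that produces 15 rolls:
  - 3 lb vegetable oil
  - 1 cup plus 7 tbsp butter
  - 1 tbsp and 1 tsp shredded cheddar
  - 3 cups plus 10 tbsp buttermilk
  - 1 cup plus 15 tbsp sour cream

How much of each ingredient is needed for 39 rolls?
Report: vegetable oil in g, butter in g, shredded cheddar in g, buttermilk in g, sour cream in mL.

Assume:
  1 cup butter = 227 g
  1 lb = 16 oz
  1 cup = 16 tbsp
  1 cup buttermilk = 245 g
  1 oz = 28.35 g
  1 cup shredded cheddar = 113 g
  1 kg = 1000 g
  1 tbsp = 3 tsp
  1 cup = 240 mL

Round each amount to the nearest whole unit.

Scaling factor: 39/15 = 13/5 = 2.6.
vegetable oil: 3 lb × 13/5 × 16 oz/lb × 28.35 g/oz ≈ 3538 g
butter: (1 cup + 7 tbsp = 1.4375 cup) × 13/5 × 227 g/cup ≈ 848 g
shredded cheddar: (1 tbsp + 1 tsp = 4/3 tbsp) × 13/5 ÷ 16 tbsp/cup × 113 g/cup ≈ 24 g
buttermilk: (3 cup + 10 tbsp = 3.625 cup) × 13/5 × 245 g/cup ≈ 2309 g
sour cream: (1 cup + 15 tbsp = 1.9375 cup) × 13/5 × 240 mL/cup = 1209 mL

vegetable oil: 3538 g; butter: 848 g; shredded cheddar: 24 g; buttermilk: 2309 g; sour cream: 1209 mL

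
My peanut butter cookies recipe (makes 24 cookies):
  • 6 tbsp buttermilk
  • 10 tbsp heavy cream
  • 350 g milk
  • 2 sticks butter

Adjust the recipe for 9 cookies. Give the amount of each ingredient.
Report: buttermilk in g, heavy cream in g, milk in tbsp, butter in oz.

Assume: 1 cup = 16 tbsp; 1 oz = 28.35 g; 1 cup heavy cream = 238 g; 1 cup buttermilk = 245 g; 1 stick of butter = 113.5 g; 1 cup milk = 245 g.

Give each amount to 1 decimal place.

buttermilk: 34.5 g; heavy cream: 55.8 g; milk: 8.6 tbsp; butter: 3.0 oz

Scaling factor: 9/24 = 3/8 = 0.375.
buttermilk: 6 tbsp × 3/8 ÷ 16 tbsp/cup × 245 g/cup ≈ 34.5 g
heavy cream: 10 tbsp × 3/8 ÷ 16 tbsp/cup × 238 g/cup ≈ 55.8 g
milk: 350 g × 3/8 ÷ 245 g/cup × 16 tbsp/cup ≈ 8.6 tbsp
butter: 2 stick × 3/8 × 113.5 g/stick ÷ 28.35 g/oz ≈ 3.0 oz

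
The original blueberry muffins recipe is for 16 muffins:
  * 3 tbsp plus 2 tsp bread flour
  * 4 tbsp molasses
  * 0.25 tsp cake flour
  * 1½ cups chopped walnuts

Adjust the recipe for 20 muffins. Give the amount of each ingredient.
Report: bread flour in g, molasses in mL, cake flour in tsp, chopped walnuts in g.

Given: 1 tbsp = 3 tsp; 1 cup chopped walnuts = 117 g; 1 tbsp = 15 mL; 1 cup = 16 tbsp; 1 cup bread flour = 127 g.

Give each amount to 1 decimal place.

bread flour: 36.4 g; molasses: 75.0 mL; cake flour: 0.3 tsp; chopped walnuts: 219.4 g

Scaling factor: 20/16 = 5/4 = 1.25.
bread flour: (3 tbsp + 2 tsp = 11/3 tbsp) × 5/4 ÷ 16 tbsp/cup × 127 g/cup ≈ 36.4 g
molasses: 4 tbsp × 5/4 × 15 mL/tbsp = 75.0 mL
cake flour: 0.25 tsp × 5/4 ≈ 0.3 tsp
chopped walnuts: 1.5 cup × 5/4 × 117 g/cup ≈ 219.4 g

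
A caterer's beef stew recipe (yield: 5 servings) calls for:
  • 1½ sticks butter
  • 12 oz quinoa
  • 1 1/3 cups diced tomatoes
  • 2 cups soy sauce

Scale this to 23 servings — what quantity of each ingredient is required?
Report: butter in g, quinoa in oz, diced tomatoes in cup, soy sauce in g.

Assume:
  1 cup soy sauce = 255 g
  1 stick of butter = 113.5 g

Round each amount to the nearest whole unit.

Scaling factor: 23/5 = 4.6.
butter: 1.5 stick × 23/5 × 113.5 g/stick ≈ 783 g
quinoa: 12 oz × 23/5 ≈ 55 oz
diced tomatoes: 4/3 cup × 23/5 ≈ 6 cup
soy sauce: 2 cup × 23/5 × 255 g/cup = 2346 g

butter: 783 g; quinoa: 55 oz; diced tomatoes: 6 cup; soy sauce: 2346 g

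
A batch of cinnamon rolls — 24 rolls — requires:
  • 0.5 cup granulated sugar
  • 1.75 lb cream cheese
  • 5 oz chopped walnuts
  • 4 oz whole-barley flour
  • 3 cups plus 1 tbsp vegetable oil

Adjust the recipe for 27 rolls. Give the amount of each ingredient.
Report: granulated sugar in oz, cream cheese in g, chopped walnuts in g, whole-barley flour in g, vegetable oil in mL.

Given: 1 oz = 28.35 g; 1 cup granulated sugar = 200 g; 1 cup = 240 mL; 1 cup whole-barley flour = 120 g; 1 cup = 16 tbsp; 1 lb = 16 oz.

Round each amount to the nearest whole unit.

Scaling factor: 27/24 = 9/8 = 1.125.
granulated sugar: 0.5 cup × 9/8 × 200 g/cup ÷ 28.35 g/oz ≈ 4 oz
cream cheese: 1.75 lb × 9/8 × 16 oz/lb × 28.35 g/oz ≈ 893 g
chopped walnuts: 5 oz × 9/8 × 28.35 g/oz ≈ 159 g
whole-barley flour: 4 oz × 9/8 × 28.35 g/oz ≈ 128 g
vegetable oil: (3 cup + 1 tbsp = 3.0625 cup) × 9/8 × 240 mL/cup ≈ 827 mL

granulated sugar: 4 oz; cream cheese: 893 g; chopped walnuts: 159 g; whole-barley flour: 128 g; vegetable oil: 827 mL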